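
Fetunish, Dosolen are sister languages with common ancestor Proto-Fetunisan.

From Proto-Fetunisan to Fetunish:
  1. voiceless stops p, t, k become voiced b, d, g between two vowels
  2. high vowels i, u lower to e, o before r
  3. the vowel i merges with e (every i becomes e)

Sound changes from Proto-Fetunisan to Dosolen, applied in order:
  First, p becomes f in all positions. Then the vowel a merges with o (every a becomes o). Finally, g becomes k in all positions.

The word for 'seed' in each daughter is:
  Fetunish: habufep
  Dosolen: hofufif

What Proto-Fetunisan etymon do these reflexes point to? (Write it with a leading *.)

Position 6: Fetunish has e, Dosolen has i. Dosolen preserves i here (none of its changes turn any other segment into i), so the proto-segment is *i.
Position 3: Fetunish has b, Dosolen has f. Taking the neighbouring segments as reconstructed: Fetunish b could go back to *p or *b; Dosolen f could go back to *p or *f — the one source consistent with every daughter is *p.
Position 7: Fetunish has p, Dosolen has f. Fetunish preserves p here (none of its changes turn any other segment into p), so the proto-segment is *p.
Verify the candidate proto-form against each daughter:
Fetunish: start from *hapufip.
  rule 1 (intervocalic voicing): hapufip → habufip
  rule 2: no change — habufip
  rule 3 (vowel merger): habufip → habufep
  ⇒ Fetunish habufep
Dosolen: start from *hapufip.
  rule 1 (unconditioned shift): hapufip → hafufif
  rule 2 (vowel merger): hafufif → hofufif
  rule 3: no change — hofufif
  ⇒ Dosolen hofufif
*hapufip is the unique common source.

*hapufip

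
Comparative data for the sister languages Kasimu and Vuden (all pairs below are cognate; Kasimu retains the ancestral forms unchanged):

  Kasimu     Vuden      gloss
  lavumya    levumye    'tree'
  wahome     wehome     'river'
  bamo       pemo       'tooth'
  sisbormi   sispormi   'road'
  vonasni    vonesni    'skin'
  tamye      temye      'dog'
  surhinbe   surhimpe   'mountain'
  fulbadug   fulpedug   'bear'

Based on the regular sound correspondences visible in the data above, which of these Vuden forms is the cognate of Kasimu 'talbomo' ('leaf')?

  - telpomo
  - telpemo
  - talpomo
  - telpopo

wahome ~ wehome, vonasni ~ vonesni — Kasimu a corresponds to Vuden e after a consonant, before a consonant other than r, m, n, p, b, f, v.
sisbormi ~ sispormi — Kasimu b corresponds to Vuden p after a consonant, before a back vowel.
Applying these to Kasimu 'talbomo':
  talbomo → telbomo   (a→e after a consonant, before a consonant other than r, m, n, p, b, f, v)
  telbomo → telpomo   (b→p after a consonant, before a back vowel)
So the Vuden cognate is 'telpomo'.

telpomo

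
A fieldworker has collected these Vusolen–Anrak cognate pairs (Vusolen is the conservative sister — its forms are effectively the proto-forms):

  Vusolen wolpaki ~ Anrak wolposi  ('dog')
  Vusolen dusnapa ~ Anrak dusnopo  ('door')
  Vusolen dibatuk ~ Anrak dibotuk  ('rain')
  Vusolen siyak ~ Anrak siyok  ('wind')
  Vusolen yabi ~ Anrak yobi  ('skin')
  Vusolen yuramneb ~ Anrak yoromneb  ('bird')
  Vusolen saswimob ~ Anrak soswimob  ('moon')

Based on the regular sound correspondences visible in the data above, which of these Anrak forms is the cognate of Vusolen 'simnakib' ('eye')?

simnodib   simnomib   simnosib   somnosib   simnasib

simnosib

wolpaki ~ wolposi, dibatuk ~ dibotuk — Vusolen a corresponds to Anrak o after a consonant, before a consonant other than r, m, n, p, b, f, v.
wolpaki ~ wolposi — Vusolen k corresponds to Anrak s between vowels (before a front vowel).
Applying these to Vusolen 'simnakib':
  simnakib → simnokib   (a→o after a consonant, before a consonant other than r, m, n, p, b, f, v)
  simnokib → simnosib   (k→s between vowels (before a front vowel))
So the Anrak cognate is 'simnosib'.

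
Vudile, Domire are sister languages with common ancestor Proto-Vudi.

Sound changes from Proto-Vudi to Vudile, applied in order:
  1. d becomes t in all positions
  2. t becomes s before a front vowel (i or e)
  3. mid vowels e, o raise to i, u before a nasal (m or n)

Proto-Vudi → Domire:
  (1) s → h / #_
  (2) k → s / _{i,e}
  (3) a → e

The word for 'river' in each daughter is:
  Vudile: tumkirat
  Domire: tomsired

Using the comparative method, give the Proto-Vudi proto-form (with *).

*tomkirad

Position 2: Vudile has u, Domire has o. Domire preserves o here (none of its changes turn any other segment into o), so the proto-segment is *o.
Position 8: Vudile has t, Domire has d. Domire preserves d here (none of its changes turn any other segment into d), so the proto-segment is *d.
Position 7: Vudile has a, Domire has e. Vudile preserves a here (none of its changes turn any other segment into a), so the proto-segment is *a.
This points to *tomkirad. Verify forward in each daughter:
Vudile: start from *tomkirad.
  rule 1 (unconditioned shift): tomkirad → tomkirat
  rule 2: no change — tomkirat
  rule 3 (pre-nasal raising): tomkirat → tumkirat
  ⇒ Vudile tumkirat
Domire: start from *tomkirad.
  rule 1: no change — tomkirad
  rule 2 (palatalisation): tomkirad → tomsirad
  rule 3 (vowel merger): tomsirad → tomsired
  ⇒ Domire tomsired
*tomkirad is the unique common source.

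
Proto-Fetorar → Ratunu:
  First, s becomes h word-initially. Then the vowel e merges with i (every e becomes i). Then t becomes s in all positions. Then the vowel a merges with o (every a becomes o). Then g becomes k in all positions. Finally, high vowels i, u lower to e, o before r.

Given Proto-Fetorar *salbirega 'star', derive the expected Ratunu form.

Ratunu: *salbirega
  salbirega → halbirega   [debuccalisation]
  halbirega → halbiriga   [vowel merger]
  halbiriga (rule 3 does not apply)
  halbiriga → holbirigo   [vowel merger]
  holbirigo → holbiriko   [unconditioned shift]
  holbiriko → holberiko   [pre-rhotic lowering]
  giving Ratunu holberiko.

holberiko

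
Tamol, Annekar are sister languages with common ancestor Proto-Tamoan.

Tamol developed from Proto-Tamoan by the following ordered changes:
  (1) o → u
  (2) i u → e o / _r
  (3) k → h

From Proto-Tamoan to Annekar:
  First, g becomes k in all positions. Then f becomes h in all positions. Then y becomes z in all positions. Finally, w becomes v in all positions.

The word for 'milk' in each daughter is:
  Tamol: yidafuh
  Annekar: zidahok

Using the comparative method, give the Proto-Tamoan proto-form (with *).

*yidafok

Position 7: Tamol has h, Annekar has k. Taking the neighbouring segments as reconstructed: Tamol h could go back to *k or *h; Annekar k could go back to *k or *g — the one source consistent with every daughter is *k.
Position 1: Tamol has y, Annekar has z. Tamol preserves y here (none of its changes turn any other segment into y), so the proto-segment is *y.
Position 6: Tamol has u, Annekar has o. Annekar preserves o here (none of its changes turn any other segment into o), so the proto-segment is *o.
This points to *yidafok. Verify forward in each daughter:
Tamol: *yidafok > yidafuk > yidafuh  (by vowel merger, unconditioned shift)
Annekar: *yidafok > yidahok > zidahok  (by unconditioned shift, unconditioned shift)
No other proto-form is consistent with every reflex, so the reconstruction is *yidafok.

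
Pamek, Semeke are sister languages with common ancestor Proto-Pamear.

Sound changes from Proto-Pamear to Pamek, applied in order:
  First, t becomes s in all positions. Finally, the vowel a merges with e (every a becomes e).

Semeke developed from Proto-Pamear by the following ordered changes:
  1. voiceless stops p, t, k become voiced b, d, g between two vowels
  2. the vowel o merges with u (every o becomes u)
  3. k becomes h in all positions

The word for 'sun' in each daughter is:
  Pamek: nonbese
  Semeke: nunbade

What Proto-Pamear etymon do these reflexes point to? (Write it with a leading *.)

Position 6: Pamek has s, Semeke has d. Taking the neighbouring segments as reconstructed: Pamek s could go back to *t or *s; Semeke d could go back to *t or *d — the one source consistent with every daughter is *t.
Position 2: Pamek has o, Semeke has u. Pamek preserves o here (none of its changes turn any other segment into o), so the proto-segment is *o.
Position 5: Pamek has e, Semeke has a. Semeke preserves a here (none of its changes turn any other segment into a), so the proto-segment is *a.
Continuing position by position gives *nonbate; check it forward:
Pamek: *nonbate > nonbase > nonbese  (by unconditioned shift, vowel merger)
Semeke: start from *nonbate.
  rule 1 (intervocalic voicing): nonbate → nonbade
  rule 2 (vowel merger): nonbade → nunbade
  rule 3: no change — nunbade
  ⇒ Semeke nunbade
*nonbate is the unique common source.

*nonbate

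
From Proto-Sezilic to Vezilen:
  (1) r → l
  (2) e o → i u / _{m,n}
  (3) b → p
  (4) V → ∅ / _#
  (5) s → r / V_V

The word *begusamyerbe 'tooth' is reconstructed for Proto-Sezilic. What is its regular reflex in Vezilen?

Vezilen: *begusamyerbe
  begusamyerbe → begusamyelbe   [unconditioned shift]
  begusamyelbe (rule 2 does not apply)
  begusamyelbe → pegusamyelpe   [unconditioned shift]
  pegusamyelpe → pegusamyelp   [apocope]
  pegusamyelp → peguramyelp   [rhotacism]
  giving Vezilen peguramyelp.

peguramyelp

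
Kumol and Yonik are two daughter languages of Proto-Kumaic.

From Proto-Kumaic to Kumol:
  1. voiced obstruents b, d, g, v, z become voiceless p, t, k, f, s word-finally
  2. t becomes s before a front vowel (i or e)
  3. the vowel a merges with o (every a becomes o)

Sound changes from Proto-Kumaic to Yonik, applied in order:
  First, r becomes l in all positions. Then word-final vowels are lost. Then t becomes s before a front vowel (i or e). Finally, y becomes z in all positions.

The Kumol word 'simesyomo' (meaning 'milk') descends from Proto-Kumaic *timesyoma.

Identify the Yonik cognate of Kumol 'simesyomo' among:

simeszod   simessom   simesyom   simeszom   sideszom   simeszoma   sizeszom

simeszom

Yonik: start from *timesyoma.
  rule 1: no change — timesyoma
  rule 2 (apocope): timesyoma → timesyom
  rule 3 (palatalisation): timesyom → simesyom
  rule 4 (unconditioned shift): simesyom → simeszom
  ⇒ Yonik simeszom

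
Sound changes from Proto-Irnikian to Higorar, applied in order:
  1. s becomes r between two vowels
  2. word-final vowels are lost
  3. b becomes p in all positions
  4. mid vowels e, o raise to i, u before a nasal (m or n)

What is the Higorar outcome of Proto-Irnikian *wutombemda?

Higorar: *wutombemda > wutombemd > wutompemd > wutumpimd  (by apocope, unconditioned shift, pre-nasal raising)

wutumpimd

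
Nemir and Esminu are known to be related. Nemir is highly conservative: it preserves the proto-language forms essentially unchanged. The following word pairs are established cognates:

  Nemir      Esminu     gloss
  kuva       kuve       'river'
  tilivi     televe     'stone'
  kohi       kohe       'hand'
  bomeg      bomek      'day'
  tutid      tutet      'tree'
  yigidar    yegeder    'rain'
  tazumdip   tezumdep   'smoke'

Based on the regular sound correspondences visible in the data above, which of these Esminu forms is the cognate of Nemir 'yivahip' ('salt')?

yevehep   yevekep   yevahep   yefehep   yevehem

yevehep

tilivi ~ televe — Nemir i corresponds to Esminu e after a consonant, before a labial obstruent.
tazumdip ~ tezumdep — Nemir a corresponds to Esminu e after a consonant, before a consonant other than r, m, n, p, b, f, v.
tazumdip ~ tezumdep — Nemir i corresponds to Esminu e after a consonant, before a labial obstruent.
Applying these to Nemir 'yivahip':
  yivahip → yevahip   (i→e after a consonant, before a labial obstruent)
  yevahip → yevehip   (a→e after a consonant, before a consonant other than r, m, n, p, b, f, v)
  yevehip → yevehep   (i→e after a consonant, before a labial obstruent)
So the Esminu cognate is 'yevehep'.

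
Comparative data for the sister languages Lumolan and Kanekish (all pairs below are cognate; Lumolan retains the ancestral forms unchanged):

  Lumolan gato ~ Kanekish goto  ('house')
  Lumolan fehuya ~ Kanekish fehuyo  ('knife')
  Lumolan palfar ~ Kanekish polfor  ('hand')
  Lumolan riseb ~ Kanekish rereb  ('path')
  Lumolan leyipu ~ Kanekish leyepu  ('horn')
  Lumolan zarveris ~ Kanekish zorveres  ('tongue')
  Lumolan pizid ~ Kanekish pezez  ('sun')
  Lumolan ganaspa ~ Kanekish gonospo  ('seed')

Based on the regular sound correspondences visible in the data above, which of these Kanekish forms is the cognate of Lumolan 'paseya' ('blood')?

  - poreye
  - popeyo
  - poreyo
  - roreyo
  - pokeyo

gato ~ goto, palfar ~ polfor — Lumolan a corresponds to Kanekish o after a consonant, before a consonant other than r, m, n, p, b, f, v.
riseb ~ rereb — Lumolan s corresponds to Kanekish r between vowels (before a front vowel).
fehuya ~ fehuyo, ganaspa ~ gonospo — Lumolan a corresponds to Kanekish o word-finally.
Applying these to Lumolan 'paseya':
  paseya → poseya   (a→o after a consonant, before a consonant other than r, m, n, p, b, f, v)
  poseya → poreya   (s→r between vowels (before a front vowel))
  poreya → poreyo   (a→o word-finally)
So the Kanekish cognate is 'poreyo'.

poreyo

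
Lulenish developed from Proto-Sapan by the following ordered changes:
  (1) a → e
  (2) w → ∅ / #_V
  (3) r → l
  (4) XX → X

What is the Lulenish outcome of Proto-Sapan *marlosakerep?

melosekelep

Lulenish: *marlosakerep > merlosekerep > mellosekelep > melosekelep  (by vowel merger, unconditioned shift, degemination)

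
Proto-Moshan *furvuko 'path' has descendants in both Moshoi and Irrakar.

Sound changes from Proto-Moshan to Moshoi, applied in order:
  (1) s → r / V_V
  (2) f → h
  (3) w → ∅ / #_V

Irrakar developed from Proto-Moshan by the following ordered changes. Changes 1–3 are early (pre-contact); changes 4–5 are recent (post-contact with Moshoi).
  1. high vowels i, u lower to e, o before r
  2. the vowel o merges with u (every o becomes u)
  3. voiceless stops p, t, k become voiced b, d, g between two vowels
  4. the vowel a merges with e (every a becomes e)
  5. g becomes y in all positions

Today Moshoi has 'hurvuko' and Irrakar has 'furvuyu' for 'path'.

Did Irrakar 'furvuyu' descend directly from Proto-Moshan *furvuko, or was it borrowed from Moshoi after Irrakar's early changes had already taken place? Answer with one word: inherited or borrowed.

If inherited, *furvuko would pass through all of Irrakar's changes:
Irrakar: *furvuko > forvuko > furvuku > furvugu > furvuyu  (by pre-rhotic lowering, vowel merger, intervocalic voicing, unconditioned shift)
If borrowed from Moshoi 'hurvuko' after the early changes, it would undergo only the recent ones:
  rule 4 (vowel merger): no change (hurvuko)
  rule 5 (unconditioned shift): no change (hurvuko)
  ⇒ as a loan: hurvuko
Irrakar 'furvuyu' matches the inherited outcome exactly, so it is an inherited cognate, not a loan.

inherited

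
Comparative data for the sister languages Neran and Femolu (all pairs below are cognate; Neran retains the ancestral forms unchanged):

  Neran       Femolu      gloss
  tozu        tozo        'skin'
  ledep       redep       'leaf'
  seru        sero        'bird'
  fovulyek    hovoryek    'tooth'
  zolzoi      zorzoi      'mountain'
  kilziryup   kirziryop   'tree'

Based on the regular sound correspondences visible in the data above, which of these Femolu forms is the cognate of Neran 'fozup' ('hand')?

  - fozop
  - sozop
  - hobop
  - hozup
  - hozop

fovulyek ~ hovoryek — Neran f corresponds to Femolu h word-initially before a back vowel.
kilziryup ~ kirziryop — Neran u corresponds to Femolu o after a consonant, before a labial obstruent.
Applying these to Neran 'fozup':
  fozup → hozup   (f→h word-initially before a back vowel)
  hozup → hozop   (u→o after a consonant, before a labial obstruent)
So the Femolu cognate is 'hozop'.

hozop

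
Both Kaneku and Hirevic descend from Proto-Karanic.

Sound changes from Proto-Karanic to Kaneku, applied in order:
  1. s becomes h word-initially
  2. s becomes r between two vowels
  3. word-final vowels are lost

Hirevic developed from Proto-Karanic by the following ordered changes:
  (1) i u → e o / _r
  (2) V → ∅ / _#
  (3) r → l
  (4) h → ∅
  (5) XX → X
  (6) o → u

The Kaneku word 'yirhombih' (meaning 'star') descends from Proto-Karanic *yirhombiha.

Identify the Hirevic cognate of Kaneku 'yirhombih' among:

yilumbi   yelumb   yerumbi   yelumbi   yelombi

yelumbi

Hirevic: *yirhombiha > yerhombiha > yerhombih > yelhombih > yelombi > yelumbi  (by pre-rhotic lowering, apocope, unconditioned shift, h-loss, vowel merger)
Among the options, 'yelumbi' alone shows every Hirevic change applied in order.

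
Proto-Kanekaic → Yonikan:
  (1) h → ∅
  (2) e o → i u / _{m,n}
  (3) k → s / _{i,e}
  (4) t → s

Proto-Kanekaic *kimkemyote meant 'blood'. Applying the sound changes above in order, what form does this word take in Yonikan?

Yonikan: start from *kimkemyote.
  rule 1: no change — kimkemyote
  rule 2 (pre-nasal raising): kimkemyote → kimkimyote
  rule 3 (palatalisation): kimkimyote → simsimyote
  rule 4 (unconditioned shift): simsimyote → simsimyose
  ⇒ Yonikan simsimyose

simsimyose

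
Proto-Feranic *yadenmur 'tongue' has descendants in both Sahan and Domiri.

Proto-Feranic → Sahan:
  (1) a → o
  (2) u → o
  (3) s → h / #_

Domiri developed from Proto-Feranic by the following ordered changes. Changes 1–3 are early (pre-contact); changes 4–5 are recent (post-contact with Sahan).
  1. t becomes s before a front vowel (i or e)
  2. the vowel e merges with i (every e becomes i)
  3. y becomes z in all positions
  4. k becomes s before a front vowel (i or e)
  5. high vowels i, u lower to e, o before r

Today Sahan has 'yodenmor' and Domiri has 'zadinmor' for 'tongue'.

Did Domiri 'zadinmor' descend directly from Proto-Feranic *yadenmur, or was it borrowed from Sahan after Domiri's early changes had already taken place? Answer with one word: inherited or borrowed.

inherited

If inherited, *yadenmur would pass through all of Domiri's changes:
Domiri: *yadenmur > yadinmur > zadinmur > zadinmor  (by vowel merger, unconditioned shift, pre-rhotic lowering)
If borrowed from Sahan 'yodenmor' after the early changes, it would undergo only the recent ones:
  rule 4 (palatalisation): no change (yodenmor)
  rule 5 (pre-rhotic lowering): no change (yodenmor)
  ⇒ as a loan: yodenmor
Domiri 'zadinmor' matches the inherited outcome exactly, so it is an inherited cognate, not a loan.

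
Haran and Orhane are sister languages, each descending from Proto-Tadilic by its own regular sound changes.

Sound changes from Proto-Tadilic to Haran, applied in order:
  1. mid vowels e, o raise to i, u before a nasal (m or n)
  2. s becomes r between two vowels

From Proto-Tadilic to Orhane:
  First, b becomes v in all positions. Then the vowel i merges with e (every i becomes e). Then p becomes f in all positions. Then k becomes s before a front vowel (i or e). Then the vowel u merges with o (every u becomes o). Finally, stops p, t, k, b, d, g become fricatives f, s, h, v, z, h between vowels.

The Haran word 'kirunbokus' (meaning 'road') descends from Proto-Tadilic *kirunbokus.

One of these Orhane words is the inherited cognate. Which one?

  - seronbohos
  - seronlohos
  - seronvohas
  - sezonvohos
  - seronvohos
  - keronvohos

Orhane: *kirunbokus > kirunvokus > kerunvokus > serunvokus > seronvokos > seronvohos  (by unconditioned shift, vowel merger, palatalisation, vowel merger, intervocalic lenition)
The other candidates each miss or misapply at least one Orhane change.

seronvohos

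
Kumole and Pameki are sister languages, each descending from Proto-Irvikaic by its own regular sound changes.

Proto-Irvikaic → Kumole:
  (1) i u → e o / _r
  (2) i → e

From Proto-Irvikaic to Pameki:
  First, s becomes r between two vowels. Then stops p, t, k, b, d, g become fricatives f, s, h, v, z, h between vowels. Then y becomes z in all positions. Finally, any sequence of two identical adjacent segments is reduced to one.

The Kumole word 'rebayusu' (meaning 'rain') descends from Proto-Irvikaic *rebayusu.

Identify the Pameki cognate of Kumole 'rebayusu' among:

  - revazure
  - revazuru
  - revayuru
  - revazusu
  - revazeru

revazuru

Pameki: *rebayusu
  rebayusu → rebayuru   [rhotacism]
  rebayuru → revayuru   [intervocalic lenition]
  revayuru → revazuru   [unconditioned shift]
  revazuru (rule 4 does not apply)
  giving Pameki revazuru.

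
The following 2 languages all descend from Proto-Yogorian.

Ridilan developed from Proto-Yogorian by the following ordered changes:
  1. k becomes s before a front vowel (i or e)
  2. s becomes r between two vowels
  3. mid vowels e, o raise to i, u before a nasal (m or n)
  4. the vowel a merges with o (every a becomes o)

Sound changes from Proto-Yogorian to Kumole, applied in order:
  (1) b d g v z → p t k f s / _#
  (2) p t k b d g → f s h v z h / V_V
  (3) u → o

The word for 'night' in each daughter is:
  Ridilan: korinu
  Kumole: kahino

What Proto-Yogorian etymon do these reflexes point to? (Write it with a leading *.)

*kakinu

Position 6: Ridilan has u, Kumole has o. Taking the neighbouring segments as reconstructed: Ridilan u can only go back to *u; Kumole o could go back to *o or *u — the one source consistent with every daughter is *u.
Position 2: Ridilan has o, Kumole has a. Kumole preserves a here (none of its changes turn any other segment into a), so the proto-segment is *a.
Continuing position by position gives *kakinu; check it forward:
Ridilan: *kakinu > kasinu > karinu > korinu  (by palatalisation, rhotacism, vowel merger)
Kumole: start from *kakinu.
  rule 1: no change — kakinu
  rule 2 (intervocalic lenition): kakinu → kahinu
  rule 3 (vowel merger): kahinu → kahino
  ⇒ Kumole kahino
No other proto-form is consistent with every reflex, so the reconstruction is *kakinu.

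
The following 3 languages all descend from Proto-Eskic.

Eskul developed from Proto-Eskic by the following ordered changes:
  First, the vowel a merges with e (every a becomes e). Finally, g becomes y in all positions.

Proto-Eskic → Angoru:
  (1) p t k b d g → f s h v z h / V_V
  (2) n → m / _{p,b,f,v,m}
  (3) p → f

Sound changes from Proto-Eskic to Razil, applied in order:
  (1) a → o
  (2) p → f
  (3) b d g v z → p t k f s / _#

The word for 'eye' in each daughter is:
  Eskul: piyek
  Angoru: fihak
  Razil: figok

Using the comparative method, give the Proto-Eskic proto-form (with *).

Position 4: Eskul has e, Angoru has a, Razil has o. Angoru preserves a here (none of its changes turn any other segment into a), so the proto-segment is *a.
Position 1: Eskul has p, Angoru has f, Razil has f. Eskul preserves p here (none of its changes turn any other segment into p), so the proto-segment is *p.
Continuing position by position gives *pigak; check it forward:
Eskul: *pigak
  pigak → pigek   [vowel merger]
  pigek → piyek   [unconditioned shift]
  giving Eskul piyek.
Angoru: *pigak > pihak > fihak  (by intervocalic lenition, unconditioned shift)
Razil: *pigak > pigok > figok  (by vowel merger, unconditioned shift)
No other proto-form is consistent with every reflex, so the reconstruction is *pigak.

*pigak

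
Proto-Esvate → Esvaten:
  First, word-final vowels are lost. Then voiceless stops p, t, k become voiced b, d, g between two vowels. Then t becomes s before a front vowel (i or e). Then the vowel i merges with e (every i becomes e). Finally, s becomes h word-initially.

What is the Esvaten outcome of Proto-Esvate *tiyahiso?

Esvaten: *tiyahiso
  tiyahiso → tiyahis   [apocope]
  tiyahis (rule 2 does not apply)
  tiyahis → siyahis   [palatalisation]
  siyahis → seyahes   [vowel merger]
  seyahes → heyahes   [debuccalisation]
  giving Esvaten heyahes.

heyahes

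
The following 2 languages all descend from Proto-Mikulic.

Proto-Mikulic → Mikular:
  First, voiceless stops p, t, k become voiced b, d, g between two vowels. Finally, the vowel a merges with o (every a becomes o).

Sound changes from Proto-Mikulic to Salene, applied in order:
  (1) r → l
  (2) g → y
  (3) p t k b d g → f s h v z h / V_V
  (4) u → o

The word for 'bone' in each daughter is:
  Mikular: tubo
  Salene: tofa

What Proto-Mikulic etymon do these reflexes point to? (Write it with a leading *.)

Position 2: Mikular has u, Salene has o. Mikular preserves u here (none of its changes turn any other segment into u), so the proto-segment is *u.
Position 3: Mikular has b, Salene has f. Taking the neighbouring segments as reconstructed: Mikular b could go back to *p or *b; Salene f could go back to *p or *f — the one source consistent with every daughter is *p.
Position 4: Mikular has o, Salene has a. Salene preserves a here (none of its changes turn any other segment into a), so the proto-segment is *a.
Verify the candidate proto-form against each daughter:
Mikular: start from *tupa.
  rule 1 (intervocalic voicing): tupa → tuba
  rule 2 (vowel merger): tuba → tubo
  ⇒ Mikular tubo
Salene: *tupa > tufa > tofa  (by intervocalic lenition, vowel merger)
No other proto-form is consistent with every reflex, so the reconstruction is *tupa.

*tupa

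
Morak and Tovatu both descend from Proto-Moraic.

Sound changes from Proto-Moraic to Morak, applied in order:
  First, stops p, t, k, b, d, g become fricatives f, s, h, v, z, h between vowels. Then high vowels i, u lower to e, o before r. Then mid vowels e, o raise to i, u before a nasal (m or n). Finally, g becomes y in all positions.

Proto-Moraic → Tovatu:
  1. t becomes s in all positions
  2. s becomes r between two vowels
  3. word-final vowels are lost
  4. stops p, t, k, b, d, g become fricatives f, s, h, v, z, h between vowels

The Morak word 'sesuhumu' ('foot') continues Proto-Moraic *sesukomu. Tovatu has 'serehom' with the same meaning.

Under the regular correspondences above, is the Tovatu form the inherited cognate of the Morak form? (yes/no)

Derive the expected Tovatu reflex of *sesukomu:
Tovatu: start from *sesukomu.
  rule 1: no change — sesukomu
  rule 2 (rhotacism): sesukomu → serukomu
  rule 3 (apocope): serukomu → serukom
  rule 4 (intervocalic lenition): serukom → seruhom
  ⇒ Tovatu seruhom
The regular Tovatu reflex would be 'seruhom', but the attested form is 'serehom'. The correspondence is irregular, so they are not cognates (the Tovatu form has a different source).

no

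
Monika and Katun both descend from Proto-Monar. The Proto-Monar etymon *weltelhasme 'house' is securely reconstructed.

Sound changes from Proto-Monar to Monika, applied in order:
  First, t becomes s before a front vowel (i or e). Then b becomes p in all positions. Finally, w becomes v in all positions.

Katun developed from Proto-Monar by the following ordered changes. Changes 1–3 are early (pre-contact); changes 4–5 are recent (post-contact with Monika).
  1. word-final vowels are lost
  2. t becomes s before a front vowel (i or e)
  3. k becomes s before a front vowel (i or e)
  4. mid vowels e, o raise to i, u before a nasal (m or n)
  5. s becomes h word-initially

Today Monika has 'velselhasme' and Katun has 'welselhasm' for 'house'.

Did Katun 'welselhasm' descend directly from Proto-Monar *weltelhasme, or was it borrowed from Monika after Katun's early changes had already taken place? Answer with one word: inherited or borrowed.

inherited

If inherited, *weltelhasme would pass through all of Katun's changes:
Katun: *weltelhasme > weltelhasm > welselhasm  (by apocope, palatalisation)
If borrowed from Monika 'velselhasme' after the early changes, it would undergo only the recent ones:
  rule 4 (pre-nasal raising): no change (velselhasme)
  rule 5 (debuccalisation): no change (velselhasme)
  ⇒ as a loan: velselhasme
Katun 'welselhasm' matches the inherited outcome exactly, so it is an inherited cognate, not a loan.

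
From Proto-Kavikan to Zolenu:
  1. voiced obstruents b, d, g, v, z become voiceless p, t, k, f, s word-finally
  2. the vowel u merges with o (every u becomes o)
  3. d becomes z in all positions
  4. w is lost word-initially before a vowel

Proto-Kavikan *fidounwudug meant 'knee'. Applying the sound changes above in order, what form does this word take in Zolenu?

Zolenu: *fidounwudug > fidounwuduk > fidoonwodok > fizoonwozok  (by final devoicing, vowel merger, unconditioned shift)

fizoonwozok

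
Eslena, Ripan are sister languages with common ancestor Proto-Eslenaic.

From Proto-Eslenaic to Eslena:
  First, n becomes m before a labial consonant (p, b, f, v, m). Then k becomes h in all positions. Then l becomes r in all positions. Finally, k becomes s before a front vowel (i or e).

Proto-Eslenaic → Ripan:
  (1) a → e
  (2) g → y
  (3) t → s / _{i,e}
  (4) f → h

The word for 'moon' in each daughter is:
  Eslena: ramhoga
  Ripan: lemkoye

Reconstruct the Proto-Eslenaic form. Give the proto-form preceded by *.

*lamkoga

Position 1: Eslena has r, Ripan has l. Ripan preserves l here (none of its changes turn any other segment into l), so the proto-segment is *l.
Position 4: Eslena has h, Ripan has k. Ripan preserves k here (none of its changes turn any other segment into k), so the proto-segment is *k.
This points to *lamkoga. Verify forward in each daughter:
Eslena: *lamkoga > lamhoga > ramhoga  (by unconditioned shift, unconditioned shift)
Ripan: *lamkoga
  lamkoga → lemkoge   [vowel merger]
  lemkoge → lemkoye   [unconditioned shift]
  lemkoye (rule 3 does not apply)
  lemkoye (rule 4 does not apply)
  giving Ripan lemkoye.
No other proto-form is consistent with every reflex, so the reconstruction is *lamkoga.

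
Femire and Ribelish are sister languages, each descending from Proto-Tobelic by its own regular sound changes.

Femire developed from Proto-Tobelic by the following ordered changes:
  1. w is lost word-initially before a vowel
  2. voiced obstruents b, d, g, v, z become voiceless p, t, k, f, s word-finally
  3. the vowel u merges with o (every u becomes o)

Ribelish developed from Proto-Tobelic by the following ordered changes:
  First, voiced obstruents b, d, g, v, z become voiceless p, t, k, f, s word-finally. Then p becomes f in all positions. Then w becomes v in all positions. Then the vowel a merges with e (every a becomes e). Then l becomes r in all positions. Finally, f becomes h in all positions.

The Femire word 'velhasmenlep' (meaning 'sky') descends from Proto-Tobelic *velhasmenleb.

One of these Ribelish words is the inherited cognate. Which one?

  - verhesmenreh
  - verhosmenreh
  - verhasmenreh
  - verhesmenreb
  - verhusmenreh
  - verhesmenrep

verhesmenreh

Ribelish: *velhasmenleb > velhasmenlep > velhasmenlef > velhesmenlef > verhesmenref > verhesmenreh  (by final devoicing, unconditioned shift, vowel merger, unconditioned shift, unconditioned shift)
The other candidates each miss or misapply at least one Ribelish change.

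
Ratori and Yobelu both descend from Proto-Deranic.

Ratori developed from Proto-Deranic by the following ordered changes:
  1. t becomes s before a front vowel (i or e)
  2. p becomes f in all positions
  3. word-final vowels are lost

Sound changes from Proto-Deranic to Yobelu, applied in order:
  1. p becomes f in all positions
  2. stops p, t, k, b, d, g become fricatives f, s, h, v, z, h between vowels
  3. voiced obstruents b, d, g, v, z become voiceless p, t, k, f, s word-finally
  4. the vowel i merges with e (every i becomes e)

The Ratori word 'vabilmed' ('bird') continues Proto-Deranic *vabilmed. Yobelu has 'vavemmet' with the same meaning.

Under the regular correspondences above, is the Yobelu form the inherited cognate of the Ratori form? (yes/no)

no

Derive the expected Yobelu reflex of *vabilmed:
Yobelu: *vabilmed > vavilmed > vavilmet > vavelmet  (by intervocalic lenition, final devoicing, vowel merger)
The regular Yobelu reflex would be 'vavelmet', but the attested form is 'vavemmet'. The correspondence is irregular, so they are not cognates (the Yobelu form has a different source).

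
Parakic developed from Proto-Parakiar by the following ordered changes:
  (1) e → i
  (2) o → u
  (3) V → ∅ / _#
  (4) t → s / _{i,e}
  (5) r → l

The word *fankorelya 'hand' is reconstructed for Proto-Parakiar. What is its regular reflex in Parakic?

fankulily

Parakic: start from *fankorelya.
  rule 1 (vowel merger): fankorelya → fankorilya
  rule 2 (vowel merger): fankorilya → fankurilya
  rule 3 (apocope): fankurilya → fankurily
  rule 4: no change — fankurily
  rule 5 (unconditioned shift): fankurily → fankulily
  ⇒ Parakic fankulily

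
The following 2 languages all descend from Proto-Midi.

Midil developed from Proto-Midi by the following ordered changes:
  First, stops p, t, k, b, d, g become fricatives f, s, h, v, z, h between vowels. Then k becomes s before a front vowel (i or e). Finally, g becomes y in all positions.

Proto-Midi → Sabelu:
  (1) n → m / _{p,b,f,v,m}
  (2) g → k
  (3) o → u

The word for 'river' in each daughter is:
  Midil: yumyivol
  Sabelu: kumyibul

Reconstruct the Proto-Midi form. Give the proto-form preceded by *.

*gumyibol

Position 6: Midil has v, Sabelu has b. Sabelu preserves b here (none of its changes turn any other segment into b), so the proto-segment is *b.
Position 7: Midil has o, Sabelu has u. Midil preserves o here (none of its changes turn any other segment into o), so the proto-segment is *o.
Position 1: Midil has y, Sabelu has k. Taking the neighbouring segments as reconstructed: Midil y could go back to *g or *y; Sabelu k could go back to *k or *g — the one source consistent with every daughter is *g.
Verify the candidate proto-form against each daughter:
Midil: start from *gumyibol.
  rule 1 (intervocalic lenition): gumyibol → gumyivol
  rule 2: no change — gumyivol
  rule 3 (unconditioned shift): gumyivol → yumyivol
  ⇒ Midil yumyivol
Sabelu: *gumyibol
  gumyibol (rule 1 does not apply)
  gumyibol → kumyibol   [unconditioned shift]
  kumyibol → kumyibul   [vowel merger]
  giving Sabelu kumyibul.
No other proto-form is consistent with every reflex, so the reconstruction is *gumyibol.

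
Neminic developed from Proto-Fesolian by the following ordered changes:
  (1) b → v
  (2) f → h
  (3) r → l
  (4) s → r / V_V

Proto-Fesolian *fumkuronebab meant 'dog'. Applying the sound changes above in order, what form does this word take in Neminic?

Neminic: *fumkuronebab > fumkuronevav > humkuronevav > humkulonevav  (by unconditioned shift, unconditioned shift, unconditioned shift)

humkulonevav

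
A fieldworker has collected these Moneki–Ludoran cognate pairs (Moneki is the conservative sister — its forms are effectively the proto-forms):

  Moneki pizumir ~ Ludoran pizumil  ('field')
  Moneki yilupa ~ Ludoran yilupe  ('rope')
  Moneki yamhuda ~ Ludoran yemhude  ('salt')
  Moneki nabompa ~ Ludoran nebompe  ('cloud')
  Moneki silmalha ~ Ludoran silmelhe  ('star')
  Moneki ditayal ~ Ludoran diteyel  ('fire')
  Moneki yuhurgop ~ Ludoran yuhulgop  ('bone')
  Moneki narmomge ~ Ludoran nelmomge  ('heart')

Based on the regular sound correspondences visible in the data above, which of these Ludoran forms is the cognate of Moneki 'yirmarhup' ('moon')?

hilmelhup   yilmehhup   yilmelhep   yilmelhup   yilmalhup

yilmelhup

narmomge ~ nelmomge — Moneki r corresponds to Ludoran l after a vowel, before a nasal.
narmomge ~ nelmomge — Moneki a corresponds to Ludoran e after a consonant, before r.
yuhurgop ~ yuhulgop — Moneki r corresponds to Ludoran l after a vowel, before a consonant other than r, m, n, p, b, f, v.
Applying these to Moneki 'yirmarhup':
  yirmarhup → yilmarhup   (r→l after a vowel, before a nasal)
  yilmarhup → yilmerhup   (a→e after a consonant, before r)
  yilmerhup → yilmelhup   (r→l after a vowel, before a consonant other than r, m, n, p, b, f, v)
So the Ludoran cognate is 'yilmelhup'.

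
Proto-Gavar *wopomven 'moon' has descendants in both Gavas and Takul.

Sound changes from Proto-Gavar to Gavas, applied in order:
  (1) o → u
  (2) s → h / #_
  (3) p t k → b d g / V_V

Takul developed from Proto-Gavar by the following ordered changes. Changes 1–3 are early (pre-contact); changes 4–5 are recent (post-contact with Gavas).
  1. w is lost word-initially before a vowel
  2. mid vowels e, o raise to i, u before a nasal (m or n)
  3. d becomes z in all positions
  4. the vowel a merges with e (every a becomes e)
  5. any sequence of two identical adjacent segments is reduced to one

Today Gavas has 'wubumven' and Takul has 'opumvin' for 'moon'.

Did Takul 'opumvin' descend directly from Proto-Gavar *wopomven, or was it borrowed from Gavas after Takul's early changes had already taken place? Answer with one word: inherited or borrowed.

If inherited, *wopomven would pass through all of Takul's changes:
Takul: *wopomven > opomven > opumvin  (by glide loss, pre-nasal raising)
If borrowed from Gavas 'wubumven' after the early changes, it would undergo only the recent ones:
  rule 4 (vowel merger): no change (wubumven)
  rule 5 (degemination): no change (wubumven)
  ⇒ as a loan: wubumven
Takul 'opumvin' matches the inherited outcome exactly, so it is an inherited cognate, not a loan.

inherited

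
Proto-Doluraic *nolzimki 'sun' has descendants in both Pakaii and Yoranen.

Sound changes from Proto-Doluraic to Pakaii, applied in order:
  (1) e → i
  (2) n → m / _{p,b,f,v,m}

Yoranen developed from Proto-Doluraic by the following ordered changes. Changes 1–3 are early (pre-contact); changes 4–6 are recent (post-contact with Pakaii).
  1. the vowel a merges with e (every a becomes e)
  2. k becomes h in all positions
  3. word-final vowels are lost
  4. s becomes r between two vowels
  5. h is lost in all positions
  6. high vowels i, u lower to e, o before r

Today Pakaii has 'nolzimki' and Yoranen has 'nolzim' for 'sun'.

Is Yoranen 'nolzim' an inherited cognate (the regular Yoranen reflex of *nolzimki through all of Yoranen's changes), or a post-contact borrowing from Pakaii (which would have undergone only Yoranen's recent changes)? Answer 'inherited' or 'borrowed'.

If inherited, *nolzimki would pass through all of Yoranen's changes:
Yoranen: *nolzimki > nolzimhi > nolzimh > nolzim  (by unconditioned shift, apocope, h-loss)
If borrowed from Pakaii 'nolzimki' after the early changes, it would undergo only the recent ones:
  rule 4 (rhotacism): no change (nolzimki)
  rule 5 (h-loss): no change (nolzimki)
  rule 6 (pre-rhotic lowering): no change (nolzimki)
  ⇒ as a loan: nolzimki
Yoranen 'nolzim' matches the inherited outcome exactly, so it is an inherited cognate, not a loan.

inherited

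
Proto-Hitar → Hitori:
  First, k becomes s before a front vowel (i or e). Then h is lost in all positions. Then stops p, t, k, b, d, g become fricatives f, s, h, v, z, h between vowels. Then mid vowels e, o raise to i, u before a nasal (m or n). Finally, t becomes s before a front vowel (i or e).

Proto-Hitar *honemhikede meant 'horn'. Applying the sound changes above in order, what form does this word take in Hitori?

Hitori: start from *honemhikede.
  rule 1 (palatalisation): honemhikede → honemhisede
  rule 2 (h-loss): honemhisede → onemisede
  rule 3 (intervocalic lenition): onemisede → onemiseze
  rule 4 (pre-nasal raising): onemiseze → unimiseze
  rule 5: no change — unimiseze
  ⇒ Hitori unimiseze

unimiseze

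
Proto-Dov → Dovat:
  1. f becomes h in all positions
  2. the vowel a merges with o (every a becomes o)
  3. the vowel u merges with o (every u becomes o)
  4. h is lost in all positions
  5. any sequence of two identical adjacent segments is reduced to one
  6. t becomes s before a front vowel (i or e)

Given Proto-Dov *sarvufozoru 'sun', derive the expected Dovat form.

sorvozoro

Dovat: *sarvufozoru > sarvuhozoru > sorvuhozoru > sorvohozoro > sorvoozoro > sorvozoro  (by unconditioned shift, vowel merger, vowel merger, h-loss, degemination)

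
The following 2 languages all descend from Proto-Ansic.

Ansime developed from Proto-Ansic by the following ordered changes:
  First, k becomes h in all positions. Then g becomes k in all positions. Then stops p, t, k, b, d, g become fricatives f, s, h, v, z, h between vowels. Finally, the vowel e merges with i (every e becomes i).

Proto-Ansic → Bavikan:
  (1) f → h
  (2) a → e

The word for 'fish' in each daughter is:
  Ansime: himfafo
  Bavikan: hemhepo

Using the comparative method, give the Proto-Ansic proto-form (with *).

*hemfapo

Position 4: Ansime has f, Bavikan has h. Taking the neighbouring segments as reconstructed: Ansime f can only go back to *f; Bavikan h could go back to *f or *h — the one source consistent with every daughter is *f.
Position 6: Ansime has f, Bavikan has p. Bavikan preserves p here (none of its changes turn any other segment into p), so the proto-segment is *p.
Position 5: Ansime has a, Bavikan has e. Ansime preserves a here (none of its changes turn any other segment into a), so the proto-segment is *a.
Continuing position by position gives *hemfapo; check it forward:
Ansime: start from *hemfapo.
  rule 1: no change — hemfapo
  rule 2: no change — hemfapo
  rule 3 (intervocalic lenition): hemfapo → hemfafo
  rule 4 (vowel merger): hemfafo → himfafo
  ⇒ Ansime himfafo
Bavikan: *hemfapo > hemhapo > hemhepo  (by unconditioned shift, vowel merger)
*hemfapo is the unique common source.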